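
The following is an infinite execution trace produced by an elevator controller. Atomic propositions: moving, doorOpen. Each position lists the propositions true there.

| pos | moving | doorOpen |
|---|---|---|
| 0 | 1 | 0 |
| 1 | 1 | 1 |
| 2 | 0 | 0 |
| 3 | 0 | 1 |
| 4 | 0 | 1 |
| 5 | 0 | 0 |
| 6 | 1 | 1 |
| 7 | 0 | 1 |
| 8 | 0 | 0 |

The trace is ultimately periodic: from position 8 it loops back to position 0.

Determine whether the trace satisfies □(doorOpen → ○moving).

Does not hold

doorOpen → ○moving must hold at every position from 0 onward. It fails at position 1, so □(doorOpen → ○moving) is false.
Positions where doorOpen holds: 1, 3, 4, 6, 7.
Check ○moving at each: 1→fails, 3→fails, 4→fails, 6→fails, 7→fails.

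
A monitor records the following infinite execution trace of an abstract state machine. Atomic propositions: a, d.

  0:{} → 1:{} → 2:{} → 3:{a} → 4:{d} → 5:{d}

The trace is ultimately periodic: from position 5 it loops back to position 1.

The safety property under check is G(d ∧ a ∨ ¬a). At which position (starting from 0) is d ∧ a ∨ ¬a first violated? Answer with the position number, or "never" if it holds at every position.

3

Check d ∧ a ∨ ¬a at each position in order: 0 ✓, 1 ✓, 2 ✓.
At position 3 the labels are {a}, so d ∧ a ∨ ¬a is false there. This is the first violation.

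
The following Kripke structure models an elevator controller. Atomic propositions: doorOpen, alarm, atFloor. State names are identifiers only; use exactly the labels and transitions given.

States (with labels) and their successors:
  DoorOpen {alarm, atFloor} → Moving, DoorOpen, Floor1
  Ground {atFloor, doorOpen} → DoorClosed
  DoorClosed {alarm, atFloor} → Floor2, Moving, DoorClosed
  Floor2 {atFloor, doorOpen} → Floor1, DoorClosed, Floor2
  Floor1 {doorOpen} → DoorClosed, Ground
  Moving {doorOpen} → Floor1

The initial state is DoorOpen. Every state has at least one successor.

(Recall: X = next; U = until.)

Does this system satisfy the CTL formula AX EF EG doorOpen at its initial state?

States satisfying EF EG doorOpen: {DoorOpen, Ground, DoorClosed, Floor2, Floor1, Moving}.
States satisfying AX EF EG doorOpen: {DoorOpen, Ground, DoorClosed, Floor2, Floor1, Moving}.
DoorOpen ∈ Sat(AX EF EG doorOpen).

Holds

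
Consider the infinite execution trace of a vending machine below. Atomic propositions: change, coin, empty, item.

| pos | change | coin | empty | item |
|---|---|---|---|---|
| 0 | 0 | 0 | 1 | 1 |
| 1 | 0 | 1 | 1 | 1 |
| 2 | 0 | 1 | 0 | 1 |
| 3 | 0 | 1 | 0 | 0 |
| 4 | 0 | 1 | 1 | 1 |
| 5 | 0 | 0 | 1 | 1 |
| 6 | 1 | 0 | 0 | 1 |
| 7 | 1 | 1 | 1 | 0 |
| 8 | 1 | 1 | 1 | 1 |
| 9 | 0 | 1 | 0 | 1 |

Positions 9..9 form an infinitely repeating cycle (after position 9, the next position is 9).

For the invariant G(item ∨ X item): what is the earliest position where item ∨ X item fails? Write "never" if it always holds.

item ∨ X item holds at every position 0..9, and those are all the positions the trace ever visits, so the invariant G(item ∨ X item) is never violated.

never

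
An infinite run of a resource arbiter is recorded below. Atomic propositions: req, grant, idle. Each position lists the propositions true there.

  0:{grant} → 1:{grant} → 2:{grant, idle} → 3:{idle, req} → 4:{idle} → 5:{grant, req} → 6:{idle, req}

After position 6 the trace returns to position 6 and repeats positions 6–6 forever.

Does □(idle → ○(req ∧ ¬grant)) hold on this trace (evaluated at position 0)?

Violated

idle → ○(req ∧ ¬grant) must hold at every position from 0 onward. It fails at position 3, so □(idle → ○(req ∧ ¬grant)) is false.
Positions where idle holds: 2, 3, 4, 6.
Check ○(req ∧ ¬grant) at each: 2→ok, 3→fails, 4→fails, 6→ok.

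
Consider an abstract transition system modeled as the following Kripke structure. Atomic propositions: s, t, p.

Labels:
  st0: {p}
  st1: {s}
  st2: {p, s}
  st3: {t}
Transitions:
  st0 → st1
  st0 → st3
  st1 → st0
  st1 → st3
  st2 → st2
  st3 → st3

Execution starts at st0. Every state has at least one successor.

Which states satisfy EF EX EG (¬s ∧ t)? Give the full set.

States satisfying EX EG (¬s ∧ t): {st0, st1, st3}.
States satisfying EF EX EG (¬s ∧ t): {st0, st1, st3}.

{st0, st1, st3}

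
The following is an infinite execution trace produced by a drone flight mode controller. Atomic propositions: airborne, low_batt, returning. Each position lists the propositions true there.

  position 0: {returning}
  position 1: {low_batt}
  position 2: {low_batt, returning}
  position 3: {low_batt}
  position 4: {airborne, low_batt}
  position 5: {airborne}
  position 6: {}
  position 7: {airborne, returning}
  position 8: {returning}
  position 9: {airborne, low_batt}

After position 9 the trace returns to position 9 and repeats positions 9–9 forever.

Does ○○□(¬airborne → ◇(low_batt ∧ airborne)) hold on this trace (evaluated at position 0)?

Yes

The position after 0 is 1; ○□(¬airborne → ◇(low_batt ∧ airborne)) is true there.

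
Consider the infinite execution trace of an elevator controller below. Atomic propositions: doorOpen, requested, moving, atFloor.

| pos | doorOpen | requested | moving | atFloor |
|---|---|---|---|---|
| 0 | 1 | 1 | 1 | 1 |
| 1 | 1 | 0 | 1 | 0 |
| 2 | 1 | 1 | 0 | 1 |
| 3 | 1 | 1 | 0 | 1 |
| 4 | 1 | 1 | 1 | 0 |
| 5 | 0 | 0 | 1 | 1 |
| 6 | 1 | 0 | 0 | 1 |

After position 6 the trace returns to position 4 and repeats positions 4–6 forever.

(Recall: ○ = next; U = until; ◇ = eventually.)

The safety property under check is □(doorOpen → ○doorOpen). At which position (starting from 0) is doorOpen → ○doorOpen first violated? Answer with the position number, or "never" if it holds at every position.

Check doorOpen → ○doorOpen at each position in order: 0 ✓, 1 ✓, 2 ✓, 3 ✓.
At position 4 the labels are {doorOpen, moving, requested} and the next position 5 has {atFloor, moving}, so doorOpen → ○doorOpen is false there. This is the first violation.

4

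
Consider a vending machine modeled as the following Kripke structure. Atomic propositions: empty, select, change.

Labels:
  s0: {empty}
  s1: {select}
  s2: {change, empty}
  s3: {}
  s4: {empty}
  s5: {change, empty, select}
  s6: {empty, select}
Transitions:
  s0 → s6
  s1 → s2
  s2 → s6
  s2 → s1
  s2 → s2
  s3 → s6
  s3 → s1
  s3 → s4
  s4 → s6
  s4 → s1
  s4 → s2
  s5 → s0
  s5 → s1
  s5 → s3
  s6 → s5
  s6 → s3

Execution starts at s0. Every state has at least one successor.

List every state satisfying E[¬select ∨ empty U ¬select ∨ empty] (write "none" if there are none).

States satisfying ¬select ∨ empty: {s0, s2, s3, s4, s5, s6}.
States satisfying E[¬select ∨ empty U ¬select ∨ empty]: {s0, s2, s3, s4, s5, s6}.

{s0, s2, s3, s4, s5, s6}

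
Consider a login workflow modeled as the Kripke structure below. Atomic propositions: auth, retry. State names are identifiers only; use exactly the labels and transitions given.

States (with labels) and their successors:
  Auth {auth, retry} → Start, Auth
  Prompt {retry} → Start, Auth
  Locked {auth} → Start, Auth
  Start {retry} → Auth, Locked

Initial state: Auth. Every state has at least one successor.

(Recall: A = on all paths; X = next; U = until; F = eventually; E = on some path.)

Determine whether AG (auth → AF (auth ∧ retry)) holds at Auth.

States satisfying auth → AF (auth ∧ retry): {Auth, Prompt, Start}.
States satisfying AG (auth → AF (auth ∧ retry)): ∅.
Locked is reachable from Auth and violates auth → AF (auth ∧ retry), so AG fails at Auth.
Auth ∉ Sat(AG (auth → AF (auth ∧ retry))).

Violated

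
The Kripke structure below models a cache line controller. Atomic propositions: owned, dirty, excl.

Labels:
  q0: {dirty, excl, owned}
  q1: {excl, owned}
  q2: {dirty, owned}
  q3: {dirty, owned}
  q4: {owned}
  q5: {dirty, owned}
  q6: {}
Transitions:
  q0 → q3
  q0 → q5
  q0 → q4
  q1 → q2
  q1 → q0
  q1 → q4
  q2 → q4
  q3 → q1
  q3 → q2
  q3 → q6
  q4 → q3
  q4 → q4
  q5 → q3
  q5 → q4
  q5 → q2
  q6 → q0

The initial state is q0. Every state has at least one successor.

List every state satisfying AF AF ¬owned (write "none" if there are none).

States satisfying AF ¬owned: {q6}.
States satisfying AF AF ¬owned: {q6}.

{q6}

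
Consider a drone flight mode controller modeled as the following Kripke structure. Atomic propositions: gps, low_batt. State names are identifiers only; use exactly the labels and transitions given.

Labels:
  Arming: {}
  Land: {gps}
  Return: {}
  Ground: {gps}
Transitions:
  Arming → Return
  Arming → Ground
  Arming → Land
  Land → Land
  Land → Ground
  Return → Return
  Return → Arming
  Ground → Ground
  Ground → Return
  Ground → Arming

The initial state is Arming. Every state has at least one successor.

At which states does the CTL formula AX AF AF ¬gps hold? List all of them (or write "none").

{Return}

States satisfying AF AF ¬gps: {Arming, Return}.
States satisfying AX AF AF ¬gps: {Return}.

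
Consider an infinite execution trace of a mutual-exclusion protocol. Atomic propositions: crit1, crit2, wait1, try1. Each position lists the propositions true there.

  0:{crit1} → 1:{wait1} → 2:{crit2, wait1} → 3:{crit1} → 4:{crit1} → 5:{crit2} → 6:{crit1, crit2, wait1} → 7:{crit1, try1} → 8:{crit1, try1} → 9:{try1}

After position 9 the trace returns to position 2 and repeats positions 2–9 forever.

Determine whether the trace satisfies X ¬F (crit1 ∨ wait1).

The position after 0 is 1; ¬F (crit1 ∨ wait1) is false there.

No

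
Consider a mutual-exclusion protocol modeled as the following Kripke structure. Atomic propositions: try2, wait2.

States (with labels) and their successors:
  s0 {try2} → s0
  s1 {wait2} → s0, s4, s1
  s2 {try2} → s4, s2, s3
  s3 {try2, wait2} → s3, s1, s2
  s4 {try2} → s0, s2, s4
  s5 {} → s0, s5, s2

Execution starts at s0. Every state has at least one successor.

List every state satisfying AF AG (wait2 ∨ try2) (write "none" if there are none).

{s0, s1, s2, s3, s4}

States satisfying AG (wait2 ∨ try2): {s0, s1, s2, s3, s4}.
States satisfying AF AG (wait2 ∨ try2): {s0, s1, s2, s3, s4}.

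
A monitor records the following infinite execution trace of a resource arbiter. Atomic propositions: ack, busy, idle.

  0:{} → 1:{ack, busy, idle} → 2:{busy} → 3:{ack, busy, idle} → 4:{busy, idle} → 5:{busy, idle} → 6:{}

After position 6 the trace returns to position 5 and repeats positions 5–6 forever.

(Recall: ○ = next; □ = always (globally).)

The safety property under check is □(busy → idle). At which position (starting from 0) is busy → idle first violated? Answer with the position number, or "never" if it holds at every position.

2

Check busy → idle at each position in order: 0 ✓, 1 ✓.
At position 2 the labels are {busy}, so busy → idle is false there. This is the first violation.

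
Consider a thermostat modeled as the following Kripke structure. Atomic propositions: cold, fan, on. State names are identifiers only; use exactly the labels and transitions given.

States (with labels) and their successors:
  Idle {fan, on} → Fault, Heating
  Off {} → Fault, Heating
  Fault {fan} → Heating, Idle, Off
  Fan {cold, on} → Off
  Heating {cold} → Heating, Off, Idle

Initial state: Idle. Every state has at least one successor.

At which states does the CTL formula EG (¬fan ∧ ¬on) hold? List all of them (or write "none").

{Off, Heating}

States satisfying ¬fan ∧ ¬on: {Off, Heating}.
States satisfying EG (¬fan ∧ ¬on): {Off, Heating}.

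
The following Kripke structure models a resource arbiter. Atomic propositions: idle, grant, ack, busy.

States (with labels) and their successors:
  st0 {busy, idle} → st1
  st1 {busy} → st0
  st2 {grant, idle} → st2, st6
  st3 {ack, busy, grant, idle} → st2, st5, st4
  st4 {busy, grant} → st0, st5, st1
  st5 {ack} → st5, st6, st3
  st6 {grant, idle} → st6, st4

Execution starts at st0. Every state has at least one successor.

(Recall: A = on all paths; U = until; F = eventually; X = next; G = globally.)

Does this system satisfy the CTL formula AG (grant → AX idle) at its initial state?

States satisfying grant → AX idle: {st0, st1, st2, st5}.
States satisfying AG (grant → AX idle): {st0, st1}.
Every state reachable from st0 satisfies grant → AX idle.
st0 ∈ Sat(AG (grant → AX idle)).

Yes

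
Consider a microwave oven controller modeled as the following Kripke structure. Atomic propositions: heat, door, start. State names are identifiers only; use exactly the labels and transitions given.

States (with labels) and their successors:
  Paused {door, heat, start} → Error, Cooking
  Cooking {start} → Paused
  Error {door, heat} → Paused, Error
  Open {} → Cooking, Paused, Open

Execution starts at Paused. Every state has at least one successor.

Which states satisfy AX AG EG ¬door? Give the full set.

States satisfying AG EG ¬door: ∅.
States satisfying AX AG EG ¬door: ∅.

none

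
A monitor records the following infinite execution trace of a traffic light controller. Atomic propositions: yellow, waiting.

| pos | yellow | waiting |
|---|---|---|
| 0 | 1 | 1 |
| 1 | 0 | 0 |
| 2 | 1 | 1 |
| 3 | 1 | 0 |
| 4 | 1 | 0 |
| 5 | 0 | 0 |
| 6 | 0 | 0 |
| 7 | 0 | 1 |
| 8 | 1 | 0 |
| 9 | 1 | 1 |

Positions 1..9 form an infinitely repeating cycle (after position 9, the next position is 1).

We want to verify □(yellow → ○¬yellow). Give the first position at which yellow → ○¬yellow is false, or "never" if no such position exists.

Check yellow → ○¬yellow at each position in order: 0 ✓, 1 ✓.
At position 2 the labels are {waiting, yellow} and the next position 3 has {yellow}, so yellow → ○¬yellow is false there. This is the first violation.

2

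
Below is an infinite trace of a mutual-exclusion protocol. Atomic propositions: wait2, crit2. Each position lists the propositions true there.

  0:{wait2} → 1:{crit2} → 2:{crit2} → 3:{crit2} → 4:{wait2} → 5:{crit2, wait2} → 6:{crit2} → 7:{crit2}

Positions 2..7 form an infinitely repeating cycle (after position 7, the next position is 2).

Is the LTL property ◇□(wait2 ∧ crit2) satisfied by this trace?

Does not hold

□(wait2 ∧ crit2) is false at every position 0..7, so it never becomes true and ◇□(wait2 ∧ crit2) fails.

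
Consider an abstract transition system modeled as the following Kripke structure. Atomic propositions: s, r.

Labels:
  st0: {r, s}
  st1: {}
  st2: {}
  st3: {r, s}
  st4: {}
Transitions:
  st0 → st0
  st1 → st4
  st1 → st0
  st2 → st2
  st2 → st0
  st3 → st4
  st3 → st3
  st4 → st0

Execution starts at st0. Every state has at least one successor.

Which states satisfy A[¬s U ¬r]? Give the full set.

{st1, st2, st4}

States satisfying ¬s: {st1, st2, st4}.
States satisfying ¬r: {st1, st2, st4}.
States satisfying A[¬s U ¬r]: {st1, st2, st4}.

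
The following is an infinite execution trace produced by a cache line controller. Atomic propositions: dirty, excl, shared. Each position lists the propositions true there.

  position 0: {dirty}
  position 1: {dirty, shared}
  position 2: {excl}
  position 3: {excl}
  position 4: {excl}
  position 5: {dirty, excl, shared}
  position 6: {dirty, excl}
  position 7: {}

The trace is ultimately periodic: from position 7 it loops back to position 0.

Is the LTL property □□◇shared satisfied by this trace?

□◇shared holds at every position 0..7, and those are all positions ever visited, so □□◇shared holds.

Holds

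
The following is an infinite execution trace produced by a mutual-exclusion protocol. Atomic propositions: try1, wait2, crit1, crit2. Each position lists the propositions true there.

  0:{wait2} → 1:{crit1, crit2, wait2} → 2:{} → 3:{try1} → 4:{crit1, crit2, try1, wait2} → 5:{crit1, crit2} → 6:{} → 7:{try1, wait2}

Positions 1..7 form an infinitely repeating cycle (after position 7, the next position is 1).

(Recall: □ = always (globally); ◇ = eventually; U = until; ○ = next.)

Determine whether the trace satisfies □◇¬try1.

◇¬try1 holds at every position 0..7, and those are all positions ever visited, so □◇¬try1 holds.

Yes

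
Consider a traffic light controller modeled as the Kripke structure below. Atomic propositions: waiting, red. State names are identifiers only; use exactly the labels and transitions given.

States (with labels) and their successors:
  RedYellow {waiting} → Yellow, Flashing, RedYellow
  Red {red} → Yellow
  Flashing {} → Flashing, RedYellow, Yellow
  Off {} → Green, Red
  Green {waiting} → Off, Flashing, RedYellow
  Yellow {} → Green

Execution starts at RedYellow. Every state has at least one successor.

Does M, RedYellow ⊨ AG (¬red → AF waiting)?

States satisfying ¬red → AF waiting: {RedYellow, Red, Off, Green, Yellow}.
States satisfying AG (¬red → AF waiting): ∅.
Flashing is reachable from RedYellow and violates ¬red → AF waiting, so AG fails at RedYellow.
RedYellow ∉ Sat(AG (¬red → AF waiting)).

Violated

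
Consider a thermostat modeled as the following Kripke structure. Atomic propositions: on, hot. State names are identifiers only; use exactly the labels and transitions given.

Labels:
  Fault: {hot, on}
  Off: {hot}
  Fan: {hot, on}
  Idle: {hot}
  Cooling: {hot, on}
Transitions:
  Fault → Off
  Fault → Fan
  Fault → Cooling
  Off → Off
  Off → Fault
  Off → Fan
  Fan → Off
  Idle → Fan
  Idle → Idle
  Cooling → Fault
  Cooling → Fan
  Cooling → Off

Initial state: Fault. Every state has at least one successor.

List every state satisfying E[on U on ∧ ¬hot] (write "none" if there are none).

none

States satisfying on: {Fault, Fan, Cooling}.
States satisfying on ∧ ¬hot: ∅.
States satisfying E[on U on ∧ ¬hot]: ∅.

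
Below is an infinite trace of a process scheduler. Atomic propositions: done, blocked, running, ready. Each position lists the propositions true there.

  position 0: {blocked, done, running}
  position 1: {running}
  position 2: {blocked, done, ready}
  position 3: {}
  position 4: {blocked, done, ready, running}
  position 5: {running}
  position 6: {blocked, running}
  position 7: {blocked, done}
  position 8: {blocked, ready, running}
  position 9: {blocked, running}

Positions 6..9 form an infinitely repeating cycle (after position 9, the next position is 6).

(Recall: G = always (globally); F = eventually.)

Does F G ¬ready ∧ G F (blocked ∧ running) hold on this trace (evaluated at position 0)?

G ¬ready is false at every position 0..9, so it never becomes true and F G ¬ready fails.
F (blocked ∧ running) holds at every position 0..9, and those are all positions ever visited, so G F (blocked ∧ running) holds.
At position 0: F G ¬ready is false; G F (blocked ∧ running) is true; so F G ¬ready ∧ G F (blocked ∧ running) is false.

No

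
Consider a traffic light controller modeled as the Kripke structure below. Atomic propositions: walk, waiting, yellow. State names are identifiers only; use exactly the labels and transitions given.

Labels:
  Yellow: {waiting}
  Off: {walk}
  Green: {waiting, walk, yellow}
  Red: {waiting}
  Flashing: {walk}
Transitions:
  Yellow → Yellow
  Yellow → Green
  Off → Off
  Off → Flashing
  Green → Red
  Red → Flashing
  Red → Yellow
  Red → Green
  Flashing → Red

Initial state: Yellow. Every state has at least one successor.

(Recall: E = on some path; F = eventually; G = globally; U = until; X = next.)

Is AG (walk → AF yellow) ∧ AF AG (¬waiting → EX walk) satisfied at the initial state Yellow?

Does not hold

States satisfying walk → AF yellow: {Yellow, Green, Red}.
States satisfying AG (walk → AF yellow): ∅.
States satisfying AG (¬waiting → EX walk): ∅.
States satisfying AF AG (¬waiting → EX walk): ∅.
States satisfying AG (walk → AF yellow) ∧ AF AG (¬waiting → EX walk): ∅.
Yellow ∉ Sat(AG (walk → AF yellow) ∧ AF AG (¬waiting → EX walk)).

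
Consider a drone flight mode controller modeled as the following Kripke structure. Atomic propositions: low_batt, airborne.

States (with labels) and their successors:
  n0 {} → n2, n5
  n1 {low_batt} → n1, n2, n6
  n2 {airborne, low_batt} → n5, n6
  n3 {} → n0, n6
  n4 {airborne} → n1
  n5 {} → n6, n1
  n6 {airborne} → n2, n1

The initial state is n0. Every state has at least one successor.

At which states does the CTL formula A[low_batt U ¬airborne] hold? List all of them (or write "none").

States satisfying low_batt: {n1, n2}.
States satisfying ¬airborne: {n0, n1, n3, n5}.
States satisfying A[low_batt U ¬airborne]: {n0, n1, n3, n5}.

{n0, n1, n3, n5}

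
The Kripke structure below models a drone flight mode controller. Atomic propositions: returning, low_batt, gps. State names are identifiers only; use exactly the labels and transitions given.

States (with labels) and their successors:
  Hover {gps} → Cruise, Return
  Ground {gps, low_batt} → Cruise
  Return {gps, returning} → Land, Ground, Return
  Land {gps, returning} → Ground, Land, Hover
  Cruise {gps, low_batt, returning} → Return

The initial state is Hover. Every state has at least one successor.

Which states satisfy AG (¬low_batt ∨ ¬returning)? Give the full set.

none

States satisfying ¬low_batt ∨ ¬returning: {Hover, Ground, Return, Land}.
States satisfying AG (¬low_batt ∨ ¬returning): ∅.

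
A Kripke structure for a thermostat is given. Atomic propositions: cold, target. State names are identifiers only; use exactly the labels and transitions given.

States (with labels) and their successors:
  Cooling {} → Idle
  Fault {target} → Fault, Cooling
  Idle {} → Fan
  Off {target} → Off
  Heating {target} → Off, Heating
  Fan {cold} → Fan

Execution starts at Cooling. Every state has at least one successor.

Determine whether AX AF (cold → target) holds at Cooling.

States satisfying AF (cold → target): {Cooling, Fault, Idle, Off, Heating}.
States satisfying AX AF (cold → target): {Cooling, Fault, Off, Heating}.
Cooling ∈ Sat(AX AF (cold → target)).

Yes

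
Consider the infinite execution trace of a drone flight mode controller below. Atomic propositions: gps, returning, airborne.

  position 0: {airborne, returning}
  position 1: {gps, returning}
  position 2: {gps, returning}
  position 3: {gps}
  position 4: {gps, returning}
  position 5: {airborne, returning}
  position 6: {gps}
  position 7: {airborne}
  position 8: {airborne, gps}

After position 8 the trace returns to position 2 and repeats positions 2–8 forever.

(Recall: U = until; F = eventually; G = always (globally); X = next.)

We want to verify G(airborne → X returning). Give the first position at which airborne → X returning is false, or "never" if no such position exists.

5

Check airborne → X returning at each position in order: 0 ✓, 1 ✓, 2 ✓, 3 ✓, 4 ✓.
At position 5 the labels are {airborne, returning} and the next position 6 has {gps}, so airborne → X returning is false there. This is the first violation.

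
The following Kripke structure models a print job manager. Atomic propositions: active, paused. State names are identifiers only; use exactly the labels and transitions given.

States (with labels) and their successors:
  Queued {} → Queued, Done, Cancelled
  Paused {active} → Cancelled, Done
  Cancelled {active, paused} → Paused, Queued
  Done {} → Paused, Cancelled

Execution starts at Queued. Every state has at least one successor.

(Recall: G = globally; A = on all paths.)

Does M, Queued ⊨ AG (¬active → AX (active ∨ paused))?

States satisfying ¬active → AX (active ∨ paused): {Paused, Cancelled, Done}.
States satisfying AG (¬active → AX (active ∨ paused)): ∅.
Queued is reachable from Queued and violates ¬active → AX (active ∨ paused), so AG fails at Queued.
Queued ∉ Sat(AG (¬active → AX (active ∨ paused))).

Does not hold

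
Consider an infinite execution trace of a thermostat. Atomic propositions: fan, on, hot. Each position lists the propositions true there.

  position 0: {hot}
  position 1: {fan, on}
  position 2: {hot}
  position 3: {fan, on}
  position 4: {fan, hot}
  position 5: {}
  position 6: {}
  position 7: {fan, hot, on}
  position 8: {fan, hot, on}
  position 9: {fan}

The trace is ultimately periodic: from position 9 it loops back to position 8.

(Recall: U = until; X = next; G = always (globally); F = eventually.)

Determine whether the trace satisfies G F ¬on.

F ¬on holds at every position 0..9, and those are all positions ever visited, so G F ¬on holds.

Satisfied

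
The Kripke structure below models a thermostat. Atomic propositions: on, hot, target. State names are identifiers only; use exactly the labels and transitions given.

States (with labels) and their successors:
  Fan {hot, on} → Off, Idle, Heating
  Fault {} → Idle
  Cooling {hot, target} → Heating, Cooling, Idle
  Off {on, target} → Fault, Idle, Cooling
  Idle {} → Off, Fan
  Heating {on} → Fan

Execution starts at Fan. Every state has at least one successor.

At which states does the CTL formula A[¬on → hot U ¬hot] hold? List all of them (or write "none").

States satisfying ¬on → hot: {Fan, Cooling, Off, Heating}.
States satisfying ¬hot: {Fault, Off, Idle, Heating}.
States satisfying A[¬on → hot U ¬hot]: {Fan, Fault, Off, Idle, Heating}.

{Fan, Fault, Off, Idle, Heating}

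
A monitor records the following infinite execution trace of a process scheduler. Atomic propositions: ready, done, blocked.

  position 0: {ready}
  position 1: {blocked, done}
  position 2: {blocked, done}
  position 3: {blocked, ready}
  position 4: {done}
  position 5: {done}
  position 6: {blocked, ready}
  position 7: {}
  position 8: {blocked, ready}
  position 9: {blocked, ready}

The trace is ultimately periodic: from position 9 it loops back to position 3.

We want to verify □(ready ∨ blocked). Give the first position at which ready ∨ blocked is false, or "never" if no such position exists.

Check ready ∨ blocked at each position in order: 0 ✓, 1 ✓, 2 ✓, 3 ✓.
At position 4 the labels are {done}, so ready ∨ blocked is false there. This is the first violation.

4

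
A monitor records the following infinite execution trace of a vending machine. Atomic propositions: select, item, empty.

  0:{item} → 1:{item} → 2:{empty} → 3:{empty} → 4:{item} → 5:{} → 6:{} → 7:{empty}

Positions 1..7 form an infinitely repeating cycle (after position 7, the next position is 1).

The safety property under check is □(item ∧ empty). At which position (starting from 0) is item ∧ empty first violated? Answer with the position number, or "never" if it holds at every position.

0

At position 0 the labels are {item}, so item ∧ empty is false there. This is the first violation.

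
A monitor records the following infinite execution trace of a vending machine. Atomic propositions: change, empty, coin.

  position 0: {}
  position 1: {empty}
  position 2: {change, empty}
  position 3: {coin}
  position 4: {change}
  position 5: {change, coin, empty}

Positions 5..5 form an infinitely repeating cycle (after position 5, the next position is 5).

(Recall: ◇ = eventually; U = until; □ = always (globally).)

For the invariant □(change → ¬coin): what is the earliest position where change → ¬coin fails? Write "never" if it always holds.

Check change → ¬coin at each position in order: 0 ✓, 1 ✓, 2 ✓, 3 ✓, 4 ✓.
At position 5 the labels are {change, coin, empty}, so change → ¬coin is false there. This is the first violation.

5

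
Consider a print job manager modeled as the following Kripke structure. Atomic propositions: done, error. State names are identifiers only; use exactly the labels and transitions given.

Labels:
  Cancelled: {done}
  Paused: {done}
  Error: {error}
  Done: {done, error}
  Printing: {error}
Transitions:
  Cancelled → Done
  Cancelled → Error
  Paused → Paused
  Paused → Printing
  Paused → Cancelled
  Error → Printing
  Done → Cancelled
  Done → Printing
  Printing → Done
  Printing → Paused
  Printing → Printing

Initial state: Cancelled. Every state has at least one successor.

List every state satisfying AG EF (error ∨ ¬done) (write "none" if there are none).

States satisfying EF (error ∨ ¬done): {Cancelled, Paused, Error, Done, Printing}.
States satisfying AG EF (error ∨ ¬done): {Cancelled, Paused, Error, Done, Printing}.

{Cancelled, Paused, Error, Done, Printing}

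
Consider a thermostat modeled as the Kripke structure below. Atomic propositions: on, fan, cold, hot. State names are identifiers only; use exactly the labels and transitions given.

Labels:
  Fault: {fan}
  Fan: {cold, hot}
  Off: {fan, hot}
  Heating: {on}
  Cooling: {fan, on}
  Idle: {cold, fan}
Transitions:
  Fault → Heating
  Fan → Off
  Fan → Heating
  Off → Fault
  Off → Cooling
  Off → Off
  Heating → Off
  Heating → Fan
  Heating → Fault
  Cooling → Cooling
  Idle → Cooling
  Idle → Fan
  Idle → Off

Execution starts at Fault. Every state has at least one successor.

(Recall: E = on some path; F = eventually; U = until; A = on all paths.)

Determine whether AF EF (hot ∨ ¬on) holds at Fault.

Holds

States satisfying EF (hot ∨ ¬on): {Fault, Fan, Off, Heating, Idle}.
States satisfying AF EF (hot ∨ ¬on): {Fault, Fan, Off, Heating, Idle}.
Fault ∈ Sat(AF EF (hot ∨ ¬on)).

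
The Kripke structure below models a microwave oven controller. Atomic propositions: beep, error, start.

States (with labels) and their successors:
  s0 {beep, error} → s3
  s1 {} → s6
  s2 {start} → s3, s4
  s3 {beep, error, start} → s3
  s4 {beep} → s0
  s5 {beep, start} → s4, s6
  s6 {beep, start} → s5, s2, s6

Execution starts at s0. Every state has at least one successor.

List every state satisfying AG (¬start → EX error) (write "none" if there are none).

{s0, s2, s3, s4, s5, s6}

States satisfying ¬start → EX error: {s0, s2, s3, s4, s5, s6}.
States satisfying AG (¬start → EX error): {s0, s2, s3, s4, s5, s6}.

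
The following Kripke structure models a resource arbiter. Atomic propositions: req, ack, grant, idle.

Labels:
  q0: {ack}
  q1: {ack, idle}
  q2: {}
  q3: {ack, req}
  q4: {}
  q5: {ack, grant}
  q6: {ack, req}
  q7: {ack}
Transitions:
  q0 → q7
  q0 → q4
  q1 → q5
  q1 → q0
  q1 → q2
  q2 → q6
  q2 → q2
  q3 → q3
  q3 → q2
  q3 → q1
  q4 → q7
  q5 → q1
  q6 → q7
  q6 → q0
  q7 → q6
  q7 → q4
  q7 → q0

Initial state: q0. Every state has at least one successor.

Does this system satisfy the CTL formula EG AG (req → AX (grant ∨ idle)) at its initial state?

Does not hold

States satisfying AG (req → AX (grant ∨ idle)): ∅.
States satisfying EG AG (req → AX (grant ∨ idle)): ∅.
No suitable path/successor from q0 witnesses the formula.
q0 ∉ Sat(EG AG (req → AX (grant ∨ idle))).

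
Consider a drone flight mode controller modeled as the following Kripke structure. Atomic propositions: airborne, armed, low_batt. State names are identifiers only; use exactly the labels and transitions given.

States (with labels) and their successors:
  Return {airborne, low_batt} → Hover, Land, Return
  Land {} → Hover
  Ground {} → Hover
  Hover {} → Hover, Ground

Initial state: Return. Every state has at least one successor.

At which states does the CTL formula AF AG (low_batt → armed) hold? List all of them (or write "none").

States satisfying AG (low_batt → armed): {Land, Ground, Hover}.
States satisfying AF AG (low_batt → armed): {Land, Ground, Hover}.

{Land, Ground, Hover}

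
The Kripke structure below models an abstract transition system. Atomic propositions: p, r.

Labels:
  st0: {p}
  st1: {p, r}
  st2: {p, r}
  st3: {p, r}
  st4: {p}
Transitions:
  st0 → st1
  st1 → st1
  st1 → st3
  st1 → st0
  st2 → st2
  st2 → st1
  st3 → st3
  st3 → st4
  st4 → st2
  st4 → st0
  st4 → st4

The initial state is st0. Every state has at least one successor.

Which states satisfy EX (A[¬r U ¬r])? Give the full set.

{st1, st3, st4}

States satisfying A[¬r U ¬r]: {st0, st4}.
States satisfying EX (A[¬r U ¬r]): {st1, st3, st4}.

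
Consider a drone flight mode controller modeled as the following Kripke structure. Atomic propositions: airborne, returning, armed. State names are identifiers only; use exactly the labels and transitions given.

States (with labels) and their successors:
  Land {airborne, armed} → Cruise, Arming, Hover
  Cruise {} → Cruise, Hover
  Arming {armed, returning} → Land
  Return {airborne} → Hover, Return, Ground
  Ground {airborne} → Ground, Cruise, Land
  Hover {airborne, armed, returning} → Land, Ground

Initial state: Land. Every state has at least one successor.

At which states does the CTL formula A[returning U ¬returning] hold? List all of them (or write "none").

{Land, Cruise, Arming, Return, Ground, Hover}

States satisfying returning: {Arming, Hover}.
States satisfying ¬returning: {Land, Cruise, Return, Ground}.
States satisfying A[returning U ¬returning]: {Land, Cruise, Arming, Return, Ground, Hover}.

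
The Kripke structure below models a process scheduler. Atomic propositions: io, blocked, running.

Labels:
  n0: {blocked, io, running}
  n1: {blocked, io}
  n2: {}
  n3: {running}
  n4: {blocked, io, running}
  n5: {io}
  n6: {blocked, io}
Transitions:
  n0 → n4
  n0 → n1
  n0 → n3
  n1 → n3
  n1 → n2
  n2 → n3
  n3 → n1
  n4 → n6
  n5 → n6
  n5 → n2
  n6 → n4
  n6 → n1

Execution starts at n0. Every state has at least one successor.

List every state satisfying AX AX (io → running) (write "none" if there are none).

{n3}

States satisfying AX (io → running): {n1, n2}.
States satisfying AX AX (io → running): {n3}.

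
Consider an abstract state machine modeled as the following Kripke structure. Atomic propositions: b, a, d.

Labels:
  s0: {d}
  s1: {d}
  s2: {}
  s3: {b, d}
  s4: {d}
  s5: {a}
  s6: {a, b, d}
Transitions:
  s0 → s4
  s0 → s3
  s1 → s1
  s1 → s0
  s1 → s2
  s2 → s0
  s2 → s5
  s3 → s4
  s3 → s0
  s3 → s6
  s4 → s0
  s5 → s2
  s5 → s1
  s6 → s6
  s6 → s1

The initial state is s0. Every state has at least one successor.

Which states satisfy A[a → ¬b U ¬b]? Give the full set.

{s0, s1, s2, s4, s5}

States satisfying a → ¬b: {s0, s1, s2, s3, s4, s5}.
States satisfying ¬b: {s0, s1, s2, s4, s5}.
States satisfying A[a → ¬b U ¬b]: {s0, s1, s2, s4, s5}.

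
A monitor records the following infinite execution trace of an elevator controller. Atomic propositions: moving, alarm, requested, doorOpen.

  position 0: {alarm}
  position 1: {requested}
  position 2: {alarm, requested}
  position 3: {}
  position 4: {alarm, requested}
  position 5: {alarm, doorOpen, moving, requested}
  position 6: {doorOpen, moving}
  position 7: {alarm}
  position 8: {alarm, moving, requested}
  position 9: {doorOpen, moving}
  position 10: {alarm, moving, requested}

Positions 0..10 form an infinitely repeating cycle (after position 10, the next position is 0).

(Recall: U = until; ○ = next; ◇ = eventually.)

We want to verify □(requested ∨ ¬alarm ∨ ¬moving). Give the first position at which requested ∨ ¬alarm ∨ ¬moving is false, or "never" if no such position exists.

requested ∨ ¬alarm ∨ ¬moving holds at every position 0..10, and those are all the positions the trace ever visits, so the invariant □(requested ∨ ¬alarm ∨ ¬moving) is never violated.

never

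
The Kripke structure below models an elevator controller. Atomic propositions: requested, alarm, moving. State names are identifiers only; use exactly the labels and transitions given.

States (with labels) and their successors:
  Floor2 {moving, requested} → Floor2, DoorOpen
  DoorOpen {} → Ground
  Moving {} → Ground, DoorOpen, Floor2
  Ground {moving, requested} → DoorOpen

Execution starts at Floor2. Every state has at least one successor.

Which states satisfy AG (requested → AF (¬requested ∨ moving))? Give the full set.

States satisfying requested → AF (¬requested ∨ moving): {Floor2, DoorOpen, Moving, Ground}.
States satisfying AG (requested → AF (¬requested ∨ moving)): {Floor2, DoorOpen, Moving, Ground}.

{Floor2, DoorOpen, Moving, Ground}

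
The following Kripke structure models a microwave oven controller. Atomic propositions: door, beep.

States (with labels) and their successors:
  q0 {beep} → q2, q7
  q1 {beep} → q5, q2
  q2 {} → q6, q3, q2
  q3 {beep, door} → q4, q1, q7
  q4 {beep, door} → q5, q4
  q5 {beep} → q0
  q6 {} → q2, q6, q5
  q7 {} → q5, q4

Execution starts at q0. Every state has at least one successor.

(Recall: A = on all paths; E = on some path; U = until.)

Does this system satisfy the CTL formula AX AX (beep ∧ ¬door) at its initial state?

States satisfying AX (beep ∧ ¬door): {q5}.
States satisfying AX AX (beep ∧ ¬door): ∅.
q0 ∉ Sat(AX AX (beep ∧ ¬door)).

Violated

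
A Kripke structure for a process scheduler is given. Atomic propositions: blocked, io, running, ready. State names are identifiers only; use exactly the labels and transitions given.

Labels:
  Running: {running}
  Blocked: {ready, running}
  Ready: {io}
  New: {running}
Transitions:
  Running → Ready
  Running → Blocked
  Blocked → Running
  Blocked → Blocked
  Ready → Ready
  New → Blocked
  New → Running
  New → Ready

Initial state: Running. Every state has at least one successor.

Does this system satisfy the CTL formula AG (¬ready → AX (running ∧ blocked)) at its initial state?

Violated

States satisfying ¬ready → AX (running ∧ blocked): {Blocked}.
States satisfying AG (¬ready → AX (running ∧ blocked)): ∅.
Ready is reachable from Running and violates ¬ready → AX (running ∧ blocked), so AG fails at Running.
Running ∉ Sat(AG (¬ready → AX (running ∧ blocked))).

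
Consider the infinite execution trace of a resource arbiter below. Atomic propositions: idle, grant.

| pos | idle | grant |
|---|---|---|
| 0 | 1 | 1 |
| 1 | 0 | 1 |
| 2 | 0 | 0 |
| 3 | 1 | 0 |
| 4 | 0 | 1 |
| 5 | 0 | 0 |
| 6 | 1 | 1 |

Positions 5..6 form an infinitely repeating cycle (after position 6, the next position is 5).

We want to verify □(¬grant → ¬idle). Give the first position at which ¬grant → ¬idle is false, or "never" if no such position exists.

3

Check ¬grant → ¬idle at each position in order: 0 ✓, 1 ✓, 2 ✓.
At position 3 the labels are {idle}, so ¬grant → ¬idle is false there. This is the first violation.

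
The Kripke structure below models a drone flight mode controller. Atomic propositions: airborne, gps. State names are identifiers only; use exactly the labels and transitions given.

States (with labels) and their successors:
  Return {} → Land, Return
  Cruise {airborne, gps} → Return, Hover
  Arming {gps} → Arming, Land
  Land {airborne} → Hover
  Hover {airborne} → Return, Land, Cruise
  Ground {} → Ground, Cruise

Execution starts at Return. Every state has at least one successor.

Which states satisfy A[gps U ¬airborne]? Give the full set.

States satisfying gps: {Cruise, Arming}.
States satisfying ¬airborne: {Return, Arming, Ground}.
States satisfying A[gps U ¬airborne]: {Return, Arming, Ground}.

{Return, Arming, Ground}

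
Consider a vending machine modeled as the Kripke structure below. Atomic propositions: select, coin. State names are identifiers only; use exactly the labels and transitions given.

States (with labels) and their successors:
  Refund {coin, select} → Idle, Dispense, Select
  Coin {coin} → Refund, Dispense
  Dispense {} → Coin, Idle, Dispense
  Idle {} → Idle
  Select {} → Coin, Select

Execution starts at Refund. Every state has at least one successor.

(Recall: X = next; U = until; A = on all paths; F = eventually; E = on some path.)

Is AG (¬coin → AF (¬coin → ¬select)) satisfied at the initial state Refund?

States satisfying ¬coin → AF (¬coin → ¬select): {Refund, Coin, Dispense, Idle, Select}.
States satisfying AG (¬coin → AF (¬coin → ¬select)): {Refund, Coin, Dispense, Idle, Select}.
Every state reachable from Refund satisfies ¬coin → AF (¬coin → ¬select).
Refund ∈ Sat(AG (¬coin → AF (¬coin → ¬select))).

Holds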